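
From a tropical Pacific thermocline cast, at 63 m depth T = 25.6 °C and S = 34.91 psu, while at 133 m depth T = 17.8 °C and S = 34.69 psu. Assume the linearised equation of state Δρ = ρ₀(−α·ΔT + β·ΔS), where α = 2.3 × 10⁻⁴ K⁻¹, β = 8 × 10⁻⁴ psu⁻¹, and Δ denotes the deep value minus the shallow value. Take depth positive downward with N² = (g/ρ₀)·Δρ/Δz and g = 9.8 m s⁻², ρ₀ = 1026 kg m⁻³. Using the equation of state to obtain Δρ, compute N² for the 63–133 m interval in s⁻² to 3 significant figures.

ΔT = -7.8 K, ΔS = -0.22 psu (deep − shallow).
Δρ/ρ₀ = −αΔT + βΔS = 1.794 × 10⁻³ − 1.76 × 10⁻⁴ = 1.618 × 10⁻³, so Δρ ≈ 1.660 kg m⁻³.
N² = (g/ρ₀)·Δρ/Δz = g·(Δρ/ρ₀)/Δz = 9.8 × 1.618 × 10⁻³ / 70 = 2.2652 × 10⁻⁴ s⁻² ≈ 2.27 × 10⁻⁴ s⁻².

2.27 × 10⁻⁴ s⁻²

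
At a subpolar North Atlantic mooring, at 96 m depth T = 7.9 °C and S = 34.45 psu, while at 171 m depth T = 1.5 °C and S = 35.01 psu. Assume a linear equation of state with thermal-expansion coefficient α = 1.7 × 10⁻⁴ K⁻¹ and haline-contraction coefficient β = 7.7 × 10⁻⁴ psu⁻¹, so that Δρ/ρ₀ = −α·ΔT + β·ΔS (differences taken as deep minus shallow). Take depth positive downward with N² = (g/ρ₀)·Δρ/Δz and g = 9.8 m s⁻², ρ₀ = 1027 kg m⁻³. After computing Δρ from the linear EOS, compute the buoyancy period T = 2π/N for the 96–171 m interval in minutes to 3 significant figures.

7.43 min

ΔT = -6.4 K, ΔS = +0.56 psu (deep − shallow).
Δρ/ρ₀ = −αΔT + βΔS = 1.088 × 10⁻³ + 4.312 × 10⁻⁴ = 1.5192 × 10⁻³, so Δρ ≈ 1.560 kg m⁻³.
N² = (g/ρ₀)·Δρ/Δz = g·(Δρ/ρ₀)/Δz = 9.8 × 1.5192 × 10⁻³ / 75 = 1.9851 × 10⁻⁴ s⁻².
N = √(1.9851 × 10⁻⁴) = 0.014089 rad s⁻¹ → T = 2π/N = 445.96 s = 7.4327 min ≈ 7.43 min.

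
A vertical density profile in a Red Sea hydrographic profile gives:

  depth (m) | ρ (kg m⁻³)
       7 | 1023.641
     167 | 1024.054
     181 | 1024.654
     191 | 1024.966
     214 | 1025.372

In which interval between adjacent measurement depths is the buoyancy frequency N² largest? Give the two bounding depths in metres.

167–181 m

Compute the density gradient over each adjacent pair:
  7–167 m: Δρ/Δz = 0.413/160 = 2.6 × 10⁻³ kg m⁻⁴
  167–181 m: Δρ/Δz = 0.600/14 = 0.043 kg m⁻⁴
  181–191 m: Δρ/Δz = 0.312/10 = 0.031 kg m⁻⁴
  191–214 m: Δρ/Δz = 0.406/23 = 0.018 kg m⁻⁴
The largest gradient is in the 167–181 m interval — the pycnocline.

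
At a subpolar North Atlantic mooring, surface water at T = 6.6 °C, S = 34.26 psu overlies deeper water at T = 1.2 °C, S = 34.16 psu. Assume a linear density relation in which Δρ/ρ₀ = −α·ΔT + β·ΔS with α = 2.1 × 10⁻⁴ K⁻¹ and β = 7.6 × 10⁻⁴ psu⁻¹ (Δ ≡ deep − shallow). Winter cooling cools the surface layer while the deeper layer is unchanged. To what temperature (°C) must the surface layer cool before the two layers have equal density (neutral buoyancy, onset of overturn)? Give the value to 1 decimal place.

Neutral buoyancy requires Δρ = 0, i.e. −α(T_deep − T_surf′) + β(S_deep − S_surf) = 0.
T_surf′ = T_deep − (β/α)·ΔS = 1.2 − (7.6 × 10⁻⁴/2.1 × 10⁻⁴)·(-0.10) = 1.562 °C.
Cooling required: 6.6 − (1.562) = 5.038 °C.

1.6 °C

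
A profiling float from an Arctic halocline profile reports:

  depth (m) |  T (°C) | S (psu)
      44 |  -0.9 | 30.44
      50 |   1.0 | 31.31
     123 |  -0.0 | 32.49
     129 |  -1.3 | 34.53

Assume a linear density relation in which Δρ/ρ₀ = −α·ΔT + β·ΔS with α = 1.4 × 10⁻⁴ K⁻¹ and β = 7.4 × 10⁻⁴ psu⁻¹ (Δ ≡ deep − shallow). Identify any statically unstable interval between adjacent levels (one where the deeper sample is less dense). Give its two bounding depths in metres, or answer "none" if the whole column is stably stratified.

none

Evaluate Δρ/ρ₀ = −αΔT + βΔS across each adjacent pair:
  44–50 m: −αΔT+βΔS = −(1.4 × 10⁻⁴)(+1.9)+(7.4 × 10⁻⁴)(+0.87) = 3.8 × 10⁻⁴ → stable
  50–123 m: −αΔT+βΔS = −(1.4 × 10⁻⁴)(-1.0)+(7.4 × 10⁻⁴)(+1.18) = 1.0 × 10⁻³ → stable
  123–129 m: −αΔT+βΔS = −(1.4 × 10⁻⁴)(-1.3)+(7.4 × 10⁻⁴)(+2.04) = 1.7 × 10⁻³ → stable
Every interval has Δρ > 0: the column is stably stratified throughout.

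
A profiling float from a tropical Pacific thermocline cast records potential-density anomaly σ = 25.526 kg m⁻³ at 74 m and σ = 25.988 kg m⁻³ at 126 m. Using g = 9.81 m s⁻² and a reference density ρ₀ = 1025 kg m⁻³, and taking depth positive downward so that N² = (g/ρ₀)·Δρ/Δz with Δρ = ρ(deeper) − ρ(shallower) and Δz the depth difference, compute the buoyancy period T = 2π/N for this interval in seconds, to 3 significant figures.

Δρ = 1025.988 − 1025.526 = 0.462 kg m⁻³ over Δz = 126 − 74 = 52 m.
N² = (9.81/1025) × (0.462/52) = 8.5032 × 10⁻⁵ s⁻².
N = √(8.5032 × 10⁻⁵) = 9.2213 × 10⁻³ rad s⁻¹, so T = 2π/N = 681.38 s ≈ 681 s.

681 s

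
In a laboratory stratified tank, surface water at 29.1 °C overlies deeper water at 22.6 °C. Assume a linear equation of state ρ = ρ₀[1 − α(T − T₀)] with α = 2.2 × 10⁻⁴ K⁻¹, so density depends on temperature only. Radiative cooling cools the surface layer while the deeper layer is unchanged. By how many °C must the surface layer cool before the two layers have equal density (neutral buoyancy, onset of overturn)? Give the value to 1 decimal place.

6.5 °C

With temperature the only control, equal density requires T_surf′ = T_deep.
T_surf′ = 22.6 °C.
Cooling required: 29.1 − 22.6 = 6.5 °C.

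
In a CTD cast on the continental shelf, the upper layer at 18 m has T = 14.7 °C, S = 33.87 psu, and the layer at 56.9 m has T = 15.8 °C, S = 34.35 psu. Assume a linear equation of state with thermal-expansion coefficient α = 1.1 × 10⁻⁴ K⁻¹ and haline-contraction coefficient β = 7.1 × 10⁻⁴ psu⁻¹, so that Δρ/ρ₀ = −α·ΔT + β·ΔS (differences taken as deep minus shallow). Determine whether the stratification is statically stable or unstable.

stable

ΔT = 15.8 − 14.7 = +1.1 K and ΔS = 34.35 − 33.87 = +0.48 psu (deep − shallow).
−αΔT = -1.21 × 10⁻⁴; βΔS = 3.408 × 10⁻⁴; sum Δρ/ρ₀ = 2.198 × 10⁻⁴.
Δρ/ρ₀ > 0, so Δρ > 0: deeper water is denser → statically stable.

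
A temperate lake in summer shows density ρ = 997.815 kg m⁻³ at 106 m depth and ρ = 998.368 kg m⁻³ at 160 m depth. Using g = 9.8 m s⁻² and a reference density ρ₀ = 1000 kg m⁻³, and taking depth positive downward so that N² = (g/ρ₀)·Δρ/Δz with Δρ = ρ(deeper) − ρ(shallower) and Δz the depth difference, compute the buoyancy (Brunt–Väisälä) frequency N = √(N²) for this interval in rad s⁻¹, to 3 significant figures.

0.0100 rad s⁻¹

Δρ = 998.368 − 997.815 = 0.553 kg m⁻³ over Δz = 160 − 106 = 54 m.
N² = (9.8/1000) × (0.553/54) = 1.0036 × 10⁻⁴ s⁻².
N = √(1.0036 × 10⁻⁴) = 0.010018 rad s⁻¹ ≈ 0.0100 rad s⁻¹.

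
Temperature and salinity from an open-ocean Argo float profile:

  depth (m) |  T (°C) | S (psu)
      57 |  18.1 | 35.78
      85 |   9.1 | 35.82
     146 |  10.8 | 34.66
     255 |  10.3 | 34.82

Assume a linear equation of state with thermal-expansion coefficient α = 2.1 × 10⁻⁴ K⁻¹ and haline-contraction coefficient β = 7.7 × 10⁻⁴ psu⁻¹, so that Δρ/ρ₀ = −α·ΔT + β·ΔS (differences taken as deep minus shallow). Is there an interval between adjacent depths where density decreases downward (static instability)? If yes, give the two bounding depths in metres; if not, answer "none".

85–146 m

Evaluate Δρ/ρ₀ = −αΔT + βΔS across each adjacent pair:
  57–85 m: −αΔT+βΔS = −(2.1 × 10⁻⁴)(-9.0)+(7.7 × 10⁻⁴)(+0.04) = 1.9 × 10⁻³ → stable
  85–146 m: −αΔT+βΔS = −(2.1 × 10⁻⁴)(+1.7)+(7.7 × 10⁻⁴)(-1.16) = -1.3 × 10⁻³ → UNSTABLE
  146–255 m: −αΔT+βΔS = −(2.1 × 10⁻⁴)(-0.5)+(7.7 × 10⁻⁴)(+0.16) = 2.3 × 10⁻⁴ → stable
The 85–146 m interval has Δρ < 0: lighter water underlies denser water.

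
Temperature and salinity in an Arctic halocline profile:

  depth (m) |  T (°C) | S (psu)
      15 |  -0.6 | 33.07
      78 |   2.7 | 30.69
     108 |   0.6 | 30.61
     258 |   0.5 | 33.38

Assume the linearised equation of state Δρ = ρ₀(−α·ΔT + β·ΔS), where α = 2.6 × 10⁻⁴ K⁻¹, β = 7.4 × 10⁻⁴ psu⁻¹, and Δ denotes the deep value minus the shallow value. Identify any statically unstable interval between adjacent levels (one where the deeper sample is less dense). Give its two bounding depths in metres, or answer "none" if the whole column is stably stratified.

Evaluate Δρ/ρ₀ = −αΔT + βΔS across each adjacent pair:
  15–78 m: −αΔT+βΔS = −(2.6 × 10⁻⁴)(+3.3)+(7.4 × 10⁻⁴)(-2.38) = -2.6 × 10⁻³ → UNSTABLE
  78–108 m: −αΔT+βΔS = −(2.6 × 10⁻⁴)(-2.1)+(7.4 × 10⁻⁴)(-0.08) = 4.9 × 10⁻⁴ → stable
  108–258 m: −αΔT+βΔS = −(2.6 × 10⁻⁴)(-0.1)+(7.4 × 10⁻⁴)(+2.77) = 2.1 × 10⁻³ → stable
The 15–78 m interval has Δρ < 0: lighter water underlies denser water.

15–78 m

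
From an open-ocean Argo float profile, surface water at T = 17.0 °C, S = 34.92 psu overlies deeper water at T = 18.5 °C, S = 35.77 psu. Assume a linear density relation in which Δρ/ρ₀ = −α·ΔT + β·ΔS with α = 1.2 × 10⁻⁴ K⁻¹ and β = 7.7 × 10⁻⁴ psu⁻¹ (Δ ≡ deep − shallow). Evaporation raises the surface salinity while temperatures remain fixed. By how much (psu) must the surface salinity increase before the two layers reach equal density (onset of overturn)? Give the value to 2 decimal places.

Neutral buoyancy requires −α(T_deep − T_surf) + β(S_deep − S_surf′) = 0.
S_surf′ = S_deep − (α/β)·ΔT = 35.77 − (1.2 × 10⁻⁴/7.7 × 10⁻⁴)·(+1.5) = 35.5362 psu.
Increase required: 35.5362 − 34.92 = 0.6162 psu.

0.62 psu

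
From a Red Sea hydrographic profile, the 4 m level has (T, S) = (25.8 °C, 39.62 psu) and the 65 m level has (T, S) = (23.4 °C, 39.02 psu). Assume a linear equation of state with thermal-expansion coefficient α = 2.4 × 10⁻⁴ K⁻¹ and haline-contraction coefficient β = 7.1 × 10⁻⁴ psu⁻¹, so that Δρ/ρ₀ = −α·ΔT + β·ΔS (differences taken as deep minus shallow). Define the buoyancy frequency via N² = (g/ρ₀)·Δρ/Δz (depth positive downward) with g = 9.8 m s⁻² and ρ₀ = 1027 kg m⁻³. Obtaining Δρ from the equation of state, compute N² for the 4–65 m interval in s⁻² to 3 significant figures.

ΔT = -2.4 K, ΔS = -0.60 psu (deep − shallow).
Δρ/ρ₀ = −αΔT + βΔS = 5.76 × 10⁻⁴ − 4.26 × 10⁻⁴ = 1.50 × 10⁻⁴, so Δρ ≈ 0.1541 kg m⁻³.
N² = (g/ρ₀)·Δρ/Δz = g·(Δρ/ρ₀)/Δz = 9.8 × 1.50 × 10⁻⁴ / 61 = 2.4098 × 10⁻⁵ s⁻² ≈ 2.41 × 10⁻⁵ s⁻².

2.41 × 10⁻⁵ s⁻²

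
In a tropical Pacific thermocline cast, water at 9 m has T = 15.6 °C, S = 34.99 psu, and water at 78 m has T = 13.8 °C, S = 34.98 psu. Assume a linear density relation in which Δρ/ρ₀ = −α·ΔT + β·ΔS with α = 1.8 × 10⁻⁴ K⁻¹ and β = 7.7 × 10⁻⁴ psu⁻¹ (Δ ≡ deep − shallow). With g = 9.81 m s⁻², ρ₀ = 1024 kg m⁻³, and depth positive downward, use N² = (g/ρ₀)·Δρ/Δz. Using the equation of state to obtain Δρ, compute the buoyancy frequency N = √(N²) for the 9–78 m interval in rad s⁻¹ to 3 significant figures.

ΔT = -1.8 K, ΔS = -0.01 psu (deep − shallow).
Δρ/ρ₀ = −αΔT + βΔS = 3.24 × 10⁻⁴ − 7.70 × 10⁻⁶ = 3.163 × 10⁻⁴, so Δρ ≈ 0.3239 kg m⁻³.
N² = (g/ρ₀)·Δρ/Δz = g·(Δρ/ρ₀)/Δz = 9.81 × 3.163 × 10⁻⁴ / 69 = 4.4970 × 10⁻⁵ s⁻².
N = √(4.4970 × 10⁻⁵) = 6.7060 × 10⁻³ rad s⁻¹ ≈ 6.71 × 10⁻³ rad s⁻¹.

6.71 × 10⁻³ rad s⁻¹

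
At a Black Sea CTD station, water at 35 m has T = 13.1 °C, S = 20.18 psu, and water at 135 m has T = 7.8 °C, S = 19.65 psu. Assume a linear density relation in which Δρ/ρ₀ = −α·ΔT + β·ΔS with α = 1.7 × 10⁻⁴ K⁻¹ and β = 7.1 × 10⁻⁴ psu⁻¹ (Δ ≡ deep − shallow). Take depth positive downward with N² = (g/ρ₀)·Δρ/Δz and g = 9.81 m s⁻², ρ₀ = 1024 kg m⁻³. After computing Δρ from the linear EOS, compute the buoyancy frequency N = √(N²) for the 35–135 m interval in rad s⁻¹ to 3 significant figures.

7.17 × 10⁻³ rad s⁻¹

ΔT = -5.3 K, ΔS = -0.53 psu (deep − shallow).
Δρ/ρ₀ = −αΔT + βΔS = 9.01 × 10⁻⁴ − 3.763 × 10⁻⁴ = 5.247 × 10⁻⁴, so Δρ ≈ 0.5373 kg m⁻³.
N² = (g/ρ₀)·Δρ/Δz = g·(Δρ/ρ₀)/Δz = 9.81 × 5.247 × 10⁻⁴ / 100 = 5.1473 × 10⁻⁵ s⁻².
N = √(5.1473 × 10⁻⁵) = 7.1745 × 10⁻³ rad s⁻¹ ≈ 7.17 × 10⁻³ rad s⁻¹.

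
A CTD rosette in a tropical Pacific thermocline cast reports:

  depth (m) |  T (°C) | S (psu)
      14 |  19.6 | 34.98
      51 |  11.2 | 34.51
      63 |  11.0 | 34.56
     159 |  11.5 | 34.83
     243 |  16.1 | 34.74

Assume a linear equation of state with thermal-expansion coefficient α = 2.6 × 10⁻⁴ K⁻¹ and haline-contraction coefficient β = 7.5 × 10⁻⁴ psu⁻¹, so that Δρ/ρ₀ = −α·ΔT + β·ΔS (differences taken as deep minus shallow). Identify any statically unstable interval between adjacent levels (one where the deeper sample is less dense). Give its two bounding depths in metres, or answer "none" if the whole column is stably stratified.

159–243 m

Evaluate Δρ/ρ₀ = −αΔT + βΔS across each adjacent pair:
  14–51 m: −αΔT+βΔS = −(2.6 × 10⁻⁴)(-8.4)+(7.5 × 10⁻⁴)(-0.47) = 1.8 × 10⁻³ → stable
  51–63 m: −αΔT+βΔS = −(2.6 × 10⁻⁴)(-0.2)+(7.5 × 10⁻⁴)(+0.05) = 9.0 × 10⁻⁵ → stable
  63–159 m: −αΔT+βΔS = −(2.6 × 10⁻⁴)(+0.5)+(7.5 × 10⁻⁴)(+0.27) = 7.3 × 10⁻⁵ → stable
  159–243 m: −αΔT+βΔS = −(2.6 × 10⁻⁴)(+4.6)+(7.5 × 10⁻⁴)(-0.09) = -1.3 × 10⁻³ → UNSTABLE
The 159–243 m interval has Δρ < 0: lighter water underlies denser water.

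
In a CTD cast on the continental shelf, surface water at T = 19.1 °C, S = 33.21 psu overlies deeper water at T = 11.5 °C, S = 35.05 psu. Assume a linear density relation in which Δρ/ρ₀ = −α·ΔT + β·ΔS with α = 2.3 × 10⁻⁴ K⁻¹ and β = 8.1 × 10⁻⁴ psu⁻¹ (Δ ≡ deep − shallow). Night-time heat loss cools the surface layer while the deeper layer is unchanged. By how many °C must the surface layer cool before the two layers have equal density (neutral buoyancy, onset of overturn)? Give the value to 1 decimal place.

14.1 °C

Neutral buoyancy requires Δρ = 0, i.e. −α(T_deep − T_surf′) + β(S_deep − S_surf) = 0.
T_surf′ = T_deep − (β/α)·ΔS = 11.5 − (8.1 × 10⁻⁴/2.3 × 10⁻⁴)·(+1.84) = 5.020 °C.
Cooling required: 19.1 − (5.020) = 14.080 °C.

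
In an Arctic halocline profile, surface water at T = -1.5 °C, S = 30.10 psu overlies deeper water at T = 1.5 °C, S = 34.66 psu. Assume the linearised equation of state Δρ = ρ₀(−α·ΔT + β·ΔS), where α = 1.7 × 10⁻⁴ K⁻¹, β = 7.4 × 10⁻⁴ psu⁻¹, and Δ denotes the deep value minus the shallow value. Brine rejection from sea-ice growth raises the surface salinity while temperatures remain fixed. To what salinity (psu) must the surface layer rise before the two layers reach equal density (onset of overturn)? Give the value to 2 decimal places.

33.97 psu

Neutral buoyancy requires −α(T_deep − T_surf) + β(S_deep − S_surf′) = 0.
S_surf′ = S_deep − (α/β)·ΔT = 34.66 − (1.7 × 10⁻⁴/7.4 × 10⁻⁴)·(+3.0) = 33.9708 psu.
Increase required: 33.9708 − 30.10 = 3.8708 psu.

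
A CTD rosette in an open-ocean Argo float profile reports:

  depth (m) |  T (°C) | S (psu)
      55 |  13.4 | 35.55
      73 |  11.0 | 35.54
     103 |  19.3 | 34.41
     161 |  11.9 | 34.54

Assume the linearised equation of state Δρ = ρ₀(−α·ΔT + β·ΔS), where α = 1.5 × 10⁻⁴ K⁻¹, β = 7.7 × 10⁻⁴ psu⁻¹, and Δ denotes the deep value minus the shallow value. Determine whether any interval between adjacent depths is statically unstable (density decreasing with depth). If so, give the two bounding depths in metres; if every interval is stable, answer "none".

73–103 m

Evaluate Δρ/ρ₀ = −αΔT + βΔS across each adjacent pair:
  55–73 m: −αΔT+βΔS = −(1.5 × 10⁻⁴)(-2.4)+(7.7 × 10⁻⁴)(-0.01) = 3.5 × 10⁻⁴ → stable
  73–103 m: −αΔT+βΔS = −(1.5 × 10⁻⁴)(+8.3)+(7.7 × 10⁻⁴)(-1.13) = -2.1 × 10⁻³ → UNSTABLE
  103–161 m: −αΔT+βΔS = −(1.5 × 10⁻⁴)(-7.4)+(7.7 × 10⁻⁴)(+0.13) = 1.2 × 10⁻³ → stable
The 73–103 m interval has Δρ < 0: lighter water underlies denser water.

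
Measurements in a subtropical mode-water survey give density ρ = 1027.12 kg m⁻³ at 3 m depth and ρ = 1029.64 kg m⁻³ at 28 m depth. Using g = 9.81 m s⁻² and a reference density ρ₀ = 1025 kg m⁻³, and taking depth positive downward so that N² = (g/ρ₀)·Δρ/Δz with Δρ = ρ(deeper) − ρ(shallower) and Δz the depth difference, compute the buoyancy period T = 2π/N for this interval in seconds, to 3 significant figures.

202 s

Δρ = 1029.64 − 1027.12 = 2.52 kg m⁻³ over Δz = 28 − 3 = 25 m.
N² = (9.81/1025) × (2.52/25) = 9.6473 × 10⁻⁴ s⁻².
N = √(9.6473 × 10⁻⁴) = 0.031060 rad s⁻¹, so T = 2π/N = 202.29 s ≈ 202 s.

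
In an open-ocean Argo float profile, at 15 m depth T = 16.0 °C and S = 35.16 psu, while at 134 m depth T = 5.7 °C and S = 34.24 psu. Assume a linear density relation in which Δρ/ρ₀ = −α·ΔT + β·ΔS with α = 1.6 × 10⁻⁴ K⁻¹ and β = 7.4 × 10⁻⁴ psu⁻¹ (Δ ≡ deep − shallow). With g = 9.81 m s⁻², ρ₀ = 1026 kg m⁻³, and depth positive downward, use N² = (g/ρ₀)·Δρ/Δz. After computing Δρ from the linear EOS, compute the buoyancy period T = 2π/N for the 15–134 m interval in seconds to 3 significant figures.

704 s

ΔT = -10.3 K, ΔS = -0.92 psu (deep − shallow).
Δρ/ρ₀ = −αΔT + βΔS = 1.648 × 10⁻³ − 6.808 × 10⁻⁴ = 9.672 × 10⁻⁴, so Δρ ≈ 0.9923 kg m⁻³.
N² = (g/ρ₀)·Δρ/Δz = g·(Δρ/ρ₀)/Δz = 9.81 × 9.672 × 10⁻⁴ / 119 = 7.9733 × 10⁻⁵ s⁻².
N = √(7.9733 × 10⁻⁵) = 8.9293 × 10⁻³ rad s⁻¹ → T = 2π/N = 703.66 s ≈ 704 s.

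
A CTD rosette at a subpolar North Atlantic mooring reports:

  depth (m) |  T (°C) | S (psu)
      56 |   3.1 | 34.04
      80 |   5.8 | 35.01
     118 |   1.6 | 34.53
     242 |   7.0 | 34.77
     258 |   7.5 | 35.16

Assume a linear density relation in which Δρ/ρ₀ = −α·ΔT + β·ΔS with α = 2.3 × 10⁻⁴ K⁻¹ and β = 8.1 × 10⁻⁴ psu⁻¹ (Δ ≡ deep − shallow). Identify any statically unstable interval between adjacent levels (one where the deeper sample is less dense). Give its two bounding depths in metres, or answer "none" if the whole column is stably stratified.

118–242 m

Evaluate Δρ/ρ₀ = −αΔT + βΔS across each adjacent pair:
  56–80 m: −αΔT+βΔS = −(2.3 × 10⁻⁴)(+2.7)+(8.1 × 10⁻⁴)(+0.97) = 1.6 × 10⁻⁴ → stable
  80–118 m: −αΔT+βΔS = −(2.3 × 10⁻⁴)(-4.2)+(8.1 × 10⁻⁴)(-0.48) = 5.8 × 10⁻⁴ → stable
  118–242 m: −αΔT+βΔS = −(2.3 × 10⁻⁴)(+5.4)+(8.1 × 10⁻⁴)(+0.24) = -1.0 × 10⁻³ → UNSTABLE
  242–258 m: −αΔT+βΔS = −(2.3 × 10⁻⁴)(+0.5)+(8.1 × 10⁻⁴)(+0.39) = 2.0 × 10⁻⁴ → stable
The 118–242 m interval has Δρ < 0: lighter water underlies denser water.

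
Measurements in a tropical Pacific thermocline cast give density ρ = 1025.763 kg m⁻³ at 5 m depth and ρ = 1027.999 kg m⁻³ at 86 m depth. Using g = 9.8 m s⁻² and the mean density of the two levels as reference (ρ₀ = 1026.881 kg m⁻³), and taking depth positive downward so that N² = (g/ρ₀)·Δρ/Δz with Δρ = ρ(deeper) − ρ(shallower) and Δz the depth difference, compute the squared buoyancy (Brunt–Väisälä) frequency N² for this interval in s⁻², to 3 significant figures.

Δρ = 1027.999 − 1025.763 = 2.236 kg m⁻³ over Δz = 86 − 5 = 81 m.
N² = (9.8/1026.881) × (2.236/81) = 2.6345 × 10⁻⁴ s⁻² ≈ 2.63 × 10⁻⁴ s⁻².

2.63 × 10⁻⁴ s⁻²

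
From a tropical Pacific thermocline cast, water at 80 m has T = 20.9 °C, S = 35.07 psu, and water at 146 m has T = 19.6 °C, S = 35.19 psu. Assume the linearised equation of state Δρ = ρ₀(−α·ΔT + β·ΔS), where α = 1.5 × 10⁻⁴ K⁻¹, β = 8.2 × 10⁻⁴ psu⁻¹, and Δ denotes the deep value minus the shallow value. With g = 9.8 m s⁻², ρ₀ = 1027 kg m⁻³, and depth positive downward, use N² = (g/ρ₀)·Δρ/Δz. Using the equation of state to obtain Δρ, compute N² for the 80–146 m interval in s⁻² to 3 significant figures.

ΔT = -1.3 K, ΔS = +0.12 psu (deep − shallow).
Δρ/ρ₀ = −αΔT + βΔS = 1.95 × 10⁻⁴ + 9.84 × 10⁻⁵ = 2.934 × 10⁻⁴, so Δρ ≈ 0.3013 kg m⁻³.
N² = (g/ρ₀)·Δρ/Δz = g·(Δρ/ρ₀)/Δz = 9.8 × 2.934 × 10⁻⁴ / 66 = 4.3565 × 10⁻⁵ s⁻² ≈ 4.36 × 10⁻⁵ s⁻².

4.36 × 10⁻⁵ s⁻²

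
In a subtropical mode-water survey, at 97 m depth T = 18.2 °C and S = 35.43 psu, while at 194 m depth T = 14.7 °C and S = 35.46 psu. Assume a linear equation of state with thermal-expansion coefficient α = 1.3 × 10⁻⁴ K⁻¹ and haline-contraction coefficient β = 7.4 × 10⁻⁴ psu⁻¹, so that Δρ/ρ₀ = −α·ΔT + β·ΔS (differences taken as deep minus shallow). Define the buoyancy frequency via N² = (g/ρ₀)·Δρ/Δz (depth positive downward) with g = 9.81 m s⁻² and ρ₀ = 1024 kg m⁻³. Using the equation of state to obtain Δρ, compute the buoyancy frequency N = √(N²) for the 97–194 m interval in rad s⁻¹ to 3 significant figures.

ΔT = -3.5 K, ΔS = +0.03 psu (deep − shallow).
Δρ/ρ₀ = −αΔT + βΔS = 4.55 × 10⁻⁴ + 2.22 × 10⁻⁵ = 4.772 × 10⁻⁴, so Δρ ≈ 0.4887 kg m⁻³.
N² = (g/ρ₀)·Δρ/Δz = g·(Δρ/ρ₀)/Δz = 9.81 × 4.772 × 10⁻⁴ / 97 = 4.8261 × 10⁻⁵ s⁻².
N = √(4.8261 × 10⁻⁵) = 6.9470 × 10⁻³ rad s⁻¹ ≈ 6.95 × 10⁻³ rad s⁻¹.

6.95 × 10⁻³ rad s⁻¹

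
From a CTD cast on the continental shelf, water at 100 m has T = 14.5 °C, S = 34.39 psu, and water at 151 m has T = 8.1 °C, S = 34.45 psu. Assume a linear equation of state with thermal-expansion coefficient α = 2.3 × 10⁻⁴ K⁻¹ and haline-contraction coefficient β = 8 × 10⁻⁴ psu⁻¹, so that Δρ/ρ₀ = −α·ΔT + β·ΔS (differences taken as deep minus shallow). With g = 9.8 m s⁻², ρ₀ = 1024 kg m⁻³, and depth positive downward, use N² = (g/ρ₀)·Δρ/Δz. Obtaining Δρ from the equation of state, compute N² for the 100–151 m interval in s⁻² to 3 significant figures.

ΔT = -6.4 K, ΔS = +0.06 psu (deep − shallow).
Δρ/ρ₀ = −αΔT + βΔS = 1.472 × 10⁻³ + 4.80 × 10⁻⁵ = 1.52 × 10⁻³, so Δρ ≈ 1.556 kg m⁻³.
N² = (g/ρ₀)·Δρ/Δz = g·(Δρ/ρ₀)/Δz = 9.8 × 1.52 × 10⁻³ / 51 = 2.9208 × 10⁻⁴ s⁻² ≈ 2.92 × 10⁻⁴ s⁻².

2.92 × 10⁻⁴ s⁻²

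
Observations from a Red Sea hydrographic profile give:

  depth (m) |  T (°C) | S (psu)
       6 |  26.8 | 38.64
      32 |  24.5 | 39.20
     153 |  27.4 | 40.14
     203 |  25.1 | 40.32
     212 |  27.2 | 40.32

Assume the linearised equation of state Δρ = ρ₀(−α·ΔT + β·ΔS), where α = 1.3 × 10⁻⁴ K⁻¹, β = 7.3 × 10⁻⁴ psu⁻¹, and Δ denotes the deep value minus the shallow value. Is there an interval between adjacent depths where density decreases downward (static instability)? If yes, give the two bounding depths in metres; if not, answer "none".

Evaluate Δρ/ρ₀ = −αΔT + βΔS across each adjacent pair:
  6–32 m: −αΔT+βΔS = −(1.3 × 10⁻⁴)(-2.3)+(7.3 × 10⁻⁴)(+0.56) = 7.1 × 10⁻⁴ → stable
  32–153 m: −αΔT+βΔS = −(1.3 × 10⁻⁴)(+2.9)+(7.3 × 10⁻⁴)(+0.94) = 3.1 × 10⁻⁴ → stable
  153–203 m: −αΔT+βΔS = −(1.3 × 10⁻⁴)(-2.3)+(7.3 × 10⁻⁴)(+0.18) = 4.3 × 10⁻⁴ → stable
  203–212 m: −αΔT+βΔS = −(1.3 × 10⁻⁴)(+2.1)+(7.3 × 10⁻⁴)(+0.00) = -2.7 × 10⁻⁴ → UNSTABLE
The 203–212 m interval has Δρ < 0: lighter water underlies denser water.

203–212 m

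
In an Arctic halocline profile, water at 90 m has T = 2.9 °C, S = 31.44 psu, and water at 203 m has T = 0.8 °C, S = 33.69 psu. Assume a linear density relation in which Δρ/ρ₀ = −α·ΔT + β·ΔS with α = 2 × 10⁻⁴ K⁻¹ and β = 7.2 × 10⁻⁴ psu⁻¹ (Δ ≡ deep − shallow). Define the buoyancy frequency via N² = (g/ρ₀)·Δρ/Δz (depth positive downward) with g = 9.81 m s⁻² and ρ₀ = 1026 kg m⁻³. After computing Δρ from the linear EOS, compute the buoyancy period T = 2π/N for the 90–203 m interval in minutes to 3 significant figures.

7.87 min

ΔT = -2.1 K, ΔS = +2.25 psu (deep − shallow).
Δρ/ρ₀ = −αΔT + βΔS = 4.20 × 10⁻⁴ + 1.62 × 10⁻³ = 2.04 × 10⁻³, so Δρ ≈ 2.093 kg m⁻³.
N² = (g/ρ₀)·Δρ/Δz = g·(Δρ/ρ₀)/Δz = 9.81 × 2.04 × 10⁻³ / 113 = 1.7710 × 10⁻⁴ s⁻².
N = √(1.7710 × 10⁻⁴) = 0.013308 rad s⁻¹ → T = 2π/N = 472.14 s = 7.8690 min ≈ 7.87 min.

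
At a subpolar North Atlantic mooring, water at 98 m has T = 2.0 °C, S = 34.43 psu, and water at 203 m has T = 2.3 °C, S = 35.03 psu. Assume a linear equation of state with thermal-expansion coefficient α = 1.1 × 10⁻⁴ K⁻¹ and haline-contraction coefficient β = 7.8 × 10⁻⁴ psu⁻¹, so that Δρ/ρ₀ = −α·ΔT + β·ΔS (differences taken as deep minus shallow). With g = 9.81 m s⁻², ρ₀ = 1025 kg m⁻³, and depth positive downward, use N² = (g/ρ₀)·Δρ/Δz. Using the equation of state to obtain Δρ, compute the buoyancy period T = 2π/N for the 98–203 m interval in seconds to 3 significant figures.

986 s

ΔT = +0.3 K, ΔS = +0.60 psu (deep − shallow).
Δρ/ρ₀ = −αΔT + βΔS = -3.30 × 10⁻⁵ + 4.68 × 10⁻⁴ = 4.35 × 10⁻⁴, so Δρ ≈ 0.4459 kg m⁻³.
N² = (g/ρ₀)·Δρ/Δz = g·(Δρ/ρ₀)/Δz = 9.81 × 4.35 × 10⁻⁴ / 105 = 4.0641 × 10⁻⁵ s⁻².
N = √(4.0641 × 10⁻⁵) = 6.3750 × 10⁻³ rad s⁻¹ → T = 2π/N = 985.60 s ≈ 986 s.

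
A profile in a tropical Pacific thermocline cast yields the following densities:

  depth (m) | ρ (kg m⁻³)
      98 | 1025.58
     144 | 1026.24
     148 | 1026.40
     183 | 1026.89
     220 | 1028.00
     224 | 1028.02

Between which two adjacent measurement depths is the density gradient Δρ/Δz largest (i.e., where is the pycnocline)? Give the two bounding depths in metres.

144–148 m

Compute the density gradient over each adjacent pair:
  98–144 m: Δρ/Δz = 0.66/46 = 0.014 kg m⁻⁴
  144–148 m: Δρ/Δz = 0.16/4 = 0.040 kg m⁻⁴
  148–183 m: Δρ/Δz = 0.49/35 = 0.014 kg m⁻⁴
  183–220 m: Δρ/Δz = 1.11/37 = 0.030 kg m⁻⁴
  220–224 m: Δρ/Δz = 0.02/4 = 5.0 × 10⁻³ kg m⁻⁴
The largest gradient is in the 144–148 m interval — the pycnocline.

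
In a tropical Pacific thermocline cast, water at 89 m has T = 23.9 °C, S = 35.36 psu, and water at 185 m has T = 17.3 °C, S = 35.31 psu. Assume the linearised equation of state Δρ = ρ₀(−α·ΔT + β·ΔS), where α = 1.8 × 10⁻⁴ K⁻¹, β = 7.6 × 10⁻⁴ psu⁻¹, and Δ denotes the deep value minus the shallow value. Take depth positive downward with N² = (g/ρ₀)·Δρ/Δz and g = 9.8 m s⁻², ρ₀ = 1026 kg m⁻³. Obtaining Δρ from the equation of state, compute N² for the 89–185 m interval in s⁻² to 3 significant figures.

ΔT = -6.6 K, ΔS = -0.05 psu (deep − shallow).
Δρ/ρ₀ = −αΔT + βΔS = 1.188 × 10⁻³ − 3.80 × 10⁻⁵ = 1.15 × 10⁻³, so Δρ ≈ 1.180 kg m⁻³.
N² = (g/ρ₀)·Δρ/Δz = g·(Δρ/ρ₀)/Δz = 9.8 × 1.15 × 10⁻³ / 96 = 1.1740 × 10⁻⁴ s⁻² ≈ 1.17 × 10⁻⁴ s⁻².

1.17 × 10⁻⁴ s⁻²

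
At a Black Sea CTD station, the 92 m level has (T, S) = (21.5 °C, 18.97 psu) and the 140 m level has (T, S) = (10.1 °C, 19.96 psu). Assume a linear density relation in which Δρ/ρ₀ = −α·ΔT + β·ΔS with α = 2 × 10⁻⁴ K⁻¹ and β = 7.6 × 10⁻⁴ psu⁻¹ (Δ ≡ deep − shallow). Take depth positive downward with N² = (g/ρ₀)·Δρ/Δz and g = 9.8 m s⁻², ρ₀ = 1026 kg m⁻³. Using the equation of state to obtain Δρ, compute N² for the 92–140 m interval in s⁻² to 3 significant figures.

ΔT = -11.4 K, ΔS = +0.99 psu (deep − shallow).
Δρ/ρ₀ = −αΔT + βΔS = 2.28 × 10⁻³ + 7.524 × 10⁻⁴ = 3.0324 × 10⁻³, so Δρ ≈ 3.111 kg m⁻³.
N² = (g/ρ₀)·Δρ/Δz = g·(Δρ/ρ₀)/Δz = 9.8 × 3.0324 × 10⁻³ / 48 = 6.1912 × 10⁻⁴ s⁻² ≈ 6.19 × 10⁻⁴ s⁻².

6.19 × 10⁻⁴ s⁻²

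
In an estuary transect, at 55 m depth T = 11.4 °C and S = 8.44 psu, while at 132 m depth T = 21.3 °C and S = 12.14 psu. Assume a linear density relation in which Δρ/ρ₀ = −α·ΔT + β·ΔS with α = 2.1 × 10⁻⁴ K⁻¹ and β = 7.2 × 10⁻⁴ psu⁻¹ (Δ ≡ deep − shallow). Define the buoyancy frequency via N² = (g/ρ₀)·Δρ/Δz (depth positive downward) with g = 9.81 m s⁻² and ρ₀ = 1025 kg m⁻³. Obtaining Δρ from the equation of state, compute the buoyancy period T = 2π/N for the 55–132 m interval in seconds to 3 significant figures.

728 s

ΔT = +9.9 K, ΔS = +3.70 psu (deep − shallow).
Δρ/ρ₀ = −αΔT + βΔS = -2.079 × 10⁻³ + 2.664 × 10⁻³ = 5.85 × 10⁻⁴, so Δρ ≈ 0.5996 kg m⁻³.
N² = (g/ρ₀)·Δρ/Δz = g·(Δρ/ρ₀)/Δz = 9.81 × 5.85 × 10⁻⁴ / 77 = 7.4531 × 10⁻⁵ s⁻².
N = √(7.4531 × 10⁻⁵) = 8.6331 × 10⁻³ rad s⁻¹ → T = 2π/N = 727.80 s ≈ 728 s.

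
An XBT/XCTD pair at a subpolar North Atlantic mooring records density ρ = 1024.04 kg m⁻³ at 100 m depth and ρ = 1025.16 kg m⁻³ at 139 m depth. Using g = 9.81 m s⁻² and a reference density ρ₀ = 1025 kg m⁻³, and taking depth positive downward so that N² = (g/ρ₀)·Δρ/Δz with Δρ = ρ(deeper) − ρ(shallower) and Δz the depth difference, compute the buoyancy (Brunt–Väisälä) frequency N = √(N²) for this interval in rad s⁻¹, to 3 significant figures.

Δρ = 1025.16 − 1024.04 = 1.12 kg m⁻³ over Δz = 139 − 100 = 39 m.
N² = (9.81/1025) × (1.12/39) = 2.7485 × 10⁻⁴ s⁻².
N = √(2.7485 × 10⁻⁴) = 0.016579 rad s⁻¹ ≈ 0.0166 rad s⁻¹.
A positive N² confirms static stability across the interval.

0.0166 rad s⁻¹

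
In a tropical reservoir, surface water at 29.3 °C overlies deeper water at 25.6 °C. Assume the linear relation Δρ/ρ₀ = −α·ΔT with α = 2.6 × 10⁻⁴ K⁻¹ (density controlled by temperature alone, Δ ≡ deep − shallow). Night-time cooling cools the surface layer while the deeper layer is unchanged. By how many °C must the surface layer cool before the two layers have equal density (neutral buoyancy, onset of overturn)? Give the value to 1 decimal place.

3.7 °C

With temperature the only control, equal density requires T_surf′ = T_deep.
T_surf′ = 25.6 °C.
Cooling required: 29.3 − 25.6 = 3.7 °C.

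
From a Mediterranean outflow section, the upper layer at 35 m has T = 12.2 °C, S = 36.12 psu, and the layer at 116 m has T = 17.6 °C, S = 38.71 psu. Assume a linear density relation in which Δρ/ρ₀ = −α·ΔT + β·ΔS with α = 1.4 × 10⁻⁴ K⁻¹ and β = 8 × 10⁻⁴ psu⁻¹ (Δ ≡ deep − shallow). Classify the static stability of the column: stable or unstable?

stable

ΔT = 17.6 − 12.2 = +5.4 K and ΔS = 38.71 − 36.12 = +2.59 psu (deep − shallow).
−αΔT = -7.56 × 10⁻⁴; βΔS = 2.072 × 10⁻³; sum Δρ/ρ₀ = 1.316 × 10⁻³.
Δρ/ρ₀ > 0, so Δρ > 0: deeper water is denser → statically stable.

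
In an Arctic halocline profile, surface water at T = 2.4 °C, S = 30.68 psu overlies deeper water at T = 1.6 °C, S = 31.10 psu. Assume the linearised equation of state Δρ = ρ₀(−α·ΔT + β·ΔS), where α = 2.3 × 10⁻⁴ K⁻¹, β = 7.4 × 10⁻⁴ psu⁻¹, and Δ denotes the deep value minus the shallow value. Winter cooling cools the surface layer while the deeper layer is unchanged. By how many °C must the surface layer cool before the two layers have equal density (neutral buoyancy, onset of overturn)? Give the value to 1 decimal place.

Neutral buoyancy requires Δρ = 0, i.e. −α(T_deep − T_surf′) + β(S_deep − S_surf) = 0.
T_surf′ = T_deep − (β/α)·ΔS = 1.6 − (7.4 × 10⁻⁴/2.3 × 10⁻⁴)·(+0.42) = 0.249 °C.
Cooling required: 2.4 − (0.249) = 2.151 °C.

2.2 °C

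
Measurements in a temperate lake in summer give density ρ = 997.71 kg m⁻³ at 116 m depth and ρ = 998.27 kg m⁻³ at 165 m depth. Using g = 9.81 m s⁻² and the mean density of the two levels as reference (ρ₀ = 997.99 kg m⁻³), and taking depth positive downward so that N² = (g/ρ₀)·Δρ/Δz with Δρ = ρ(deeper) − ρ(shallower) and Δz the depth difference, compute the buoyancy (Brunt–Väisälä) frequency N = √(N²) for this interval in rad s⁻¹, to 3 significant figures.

0.0106 rad s⁻¹

Δρ = 998.27 − 997.71 = 0.56 kg m⁻³ over Δz = 165 − 116 = 49 m.
N² = (9.81/997.99) × (0.56/49) = 1.1234 × 10⁻⁴ s⁻².
N = √(1.1234 × 10⁻⁴) = 0.010599 rad s⁻¹ ≈ 0.0106 rad s⁻¹.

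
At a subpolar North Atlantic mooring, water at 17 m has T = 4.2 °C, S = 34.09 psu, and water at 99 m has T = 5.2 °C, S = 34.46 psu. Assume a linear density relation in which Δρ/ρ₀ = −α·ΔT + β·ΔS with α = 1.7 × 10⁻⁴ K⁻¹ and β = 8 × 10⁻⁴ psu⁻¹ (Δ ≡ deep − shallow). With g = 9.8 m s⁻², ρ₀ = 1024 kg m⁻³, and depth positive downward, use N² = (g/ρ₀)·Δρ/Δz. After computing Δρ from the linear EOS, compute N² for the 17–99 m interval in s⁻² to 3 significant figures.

ΔT = +1.0 K, ΔS = +0.37 psu (deep − shallow).
Δρ/ρ₀ = −αΔT + βΔS = -1.70 × 10⁻⁴ + 2.96 × 10⁻⁴ = 1.26 × 10⁻⁴, so Δρ ≈ 0.1290 kg m⁻³.
N² = (g/ρ₀)·Δρ/Δz = g·(Δρ/ρ₀)/Δz = 9.8 × 1.26 × 10⁻⁴ / 82 = 1.5059 × 10⁻⁵ s⁻² ≈ 1.51 × 10⁻⁵ s⁻².

1.51 × 10⁻⁵ s⁻²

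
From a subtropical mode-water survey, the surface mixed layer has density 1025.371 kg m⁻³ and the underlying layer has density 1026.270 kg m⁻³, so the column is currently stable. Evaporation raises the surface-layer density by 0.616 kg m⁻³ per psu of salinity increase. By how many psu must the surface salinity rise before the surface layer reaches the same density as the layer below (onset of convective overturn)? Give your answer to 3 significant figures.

Density deficit of the surface layer: 1026.270 − 1025.371 = 0.899 kg m⁻³.
Required change = 0.899 / 0.616 = 1.46 psu.

1.46 psu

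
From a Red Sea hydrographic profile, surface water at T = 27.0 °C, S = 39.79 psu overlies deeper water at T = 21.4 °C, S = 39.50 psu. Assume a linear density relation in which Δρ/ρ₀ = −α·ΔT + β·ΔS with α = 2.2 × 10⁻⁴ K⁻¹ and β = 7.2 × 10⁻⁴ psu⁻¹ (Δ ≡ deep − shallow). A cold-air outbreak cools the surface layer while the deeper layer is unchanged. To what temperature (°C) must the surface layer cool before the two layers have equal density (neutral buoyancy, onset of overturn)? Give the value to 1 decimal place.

Neutral buoyancy requires Δρ = 0, i.e. −α(T_deep − T_surf′) + β(S_deep − S_surf) = 0.
T_surf′ = T_deep − (β/α)·ΔS = 21.4 − (7.2 × 10⁻⁴/2.2 × 10⁻⁴)·(-0.29) = 22.349 °C.
Cooling required: 27.0 − (22.349) = 4.651 °C.

22.3 °C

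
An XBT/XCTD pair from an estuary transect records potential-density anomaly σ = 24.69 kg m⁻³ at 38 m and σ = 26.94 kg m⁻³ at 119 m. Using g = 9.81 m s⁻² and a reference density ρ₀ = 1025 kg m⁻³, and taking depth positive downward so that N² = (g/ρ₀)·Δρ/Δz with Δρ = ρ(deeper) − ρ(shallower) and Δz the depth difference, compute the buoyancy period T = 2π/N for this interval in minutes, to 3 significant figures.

Δρ = 1026.94 − 1024.69 = 2.25 kg m⁻³ over Δz = 119 − 38 = 81 m.
N² = (9.81/1025) × (2.25/81) = 2.6585 × 10⁻⁴ s⁻².
N = √(2.6585 × 10⁻⁴) = 0.016305 rad s⁻¹, so T = 2π/N = 385.35 s = 6.4225 min ≈ 6.42 min.

6.42 min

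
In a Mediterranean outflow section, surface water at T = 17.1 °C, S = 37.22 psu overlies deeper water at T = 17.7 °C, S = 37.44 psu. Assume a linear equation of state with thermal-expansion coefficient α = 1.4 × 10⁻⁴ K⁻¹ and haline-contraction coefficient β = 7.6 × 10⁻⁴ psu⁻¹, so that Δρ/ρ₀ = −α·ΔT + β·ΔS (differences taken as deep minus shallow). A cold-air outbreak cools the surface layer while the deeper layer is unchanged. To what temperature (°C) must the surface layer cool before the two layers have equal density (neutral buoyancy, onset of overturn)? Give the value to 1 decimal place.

16.5 °C

Neutral buoyancy requires Δρ = 0, i.e. −α(T_deep − T_surf′) + β(S_deep − S_surf) = 0.
T_surf′ = T_deep − (β/α)·ΔS = 17.7 − (7.6 × 10⁻⁴/1.4 × 10⁻⁴)·(+0.22) = 16.506 °C.
Cooling required: 17.1 − (16.506) = 0.594 °C.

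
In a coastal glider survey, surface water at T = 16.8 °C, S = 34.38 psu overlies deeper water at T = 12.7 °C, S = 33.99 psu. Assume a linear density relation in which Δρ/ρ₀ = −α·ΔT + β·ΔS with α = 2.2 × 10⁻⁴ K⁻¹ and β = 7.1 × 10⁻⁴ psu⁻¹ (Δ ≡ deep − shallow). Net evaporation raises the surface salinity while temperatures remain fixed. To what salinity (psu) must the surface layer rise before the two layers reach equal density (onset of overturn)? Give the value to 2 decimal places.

Neutral buoyancy requires −α(T_deep − T_surf) + β(S_deep − S_surf′) = 0.
S_surf′ = S_deep − (α/β)·ΔT = 33.99 − (2.2 × 10⁻⁴/7.1 × 10⁻⁴)·(-4.1) = 35.2604 psu.
Increase required: 35.2604 − 34.38 = 0.8804 psu.

35.26 psu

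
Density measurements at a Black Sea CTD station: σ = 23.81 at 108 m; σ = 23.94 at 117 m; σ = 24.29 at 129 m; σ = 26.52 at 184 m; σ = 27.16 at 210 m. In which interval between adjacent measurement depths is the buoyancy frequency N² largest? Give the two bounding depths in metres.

129–184 m

Compute the density gradient over each adjacent pair:
  108–117 m: Δρ/Δz = 0.13/9 = 0.014 kg m⁻⁴
  117–129 m: Δρ/Δz = 0.35/12 = 0.029 kg m⁻⁴
  129–184 m: Δρ/Δz = 2.23/55 = 0.041 kg m⁻⁴
  184–210 m: Δρ/Δz = 0.64/26 = 0.025 kg m⁻⁴
The largest gradient is in the 129–184 m interval — the pycnocline.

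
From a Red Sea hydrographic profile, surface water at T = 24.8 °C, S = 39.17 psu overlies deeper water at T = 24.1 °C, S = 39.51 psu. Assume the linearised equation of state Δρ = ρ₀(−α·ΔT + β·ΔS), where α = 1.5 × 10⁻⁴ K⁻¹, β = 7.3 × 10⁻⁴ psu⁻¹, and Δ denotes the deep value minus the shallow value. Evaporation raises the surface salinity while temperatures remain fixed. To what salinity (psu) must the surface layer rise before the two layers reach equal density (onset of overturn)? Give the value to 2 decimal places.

39.65 psu

Neutral buoyancy requires −α(T_deep − T_surf) + β(S_deep − S_surf′) = 0.
S_surf′ = S_deep − (α/β)·ΔT = 39.51 − (1.5 × 10⁻⁴/7.3 × 10⁻⁴)·(-0.7) = 39.6538 psu.
Increase required: 39.6538 − 39.17 = 0.4838 psu.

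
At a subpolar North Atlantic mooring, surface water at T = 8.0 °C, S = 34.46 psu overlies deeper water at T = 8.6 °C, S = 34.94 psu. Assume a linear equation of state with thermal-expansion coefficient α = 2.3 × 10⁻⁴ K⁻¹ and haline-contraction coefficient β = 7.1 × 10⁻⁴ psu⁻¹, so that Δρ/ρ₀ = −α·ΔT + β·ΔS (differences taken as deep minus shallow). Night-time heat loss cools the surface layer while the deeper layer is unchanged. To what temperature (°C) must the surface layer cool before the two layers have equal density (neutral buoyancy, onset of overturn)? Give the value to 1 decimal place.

7.1 °C

Neutral buoyancy requires Δρ = 0, i.e. −α(T_deep − T_surf′) + β(S_deep − S_surf) = 0.
T_surf′ = T_deep − (β/α)·ΔS = 8.6 − (7.1 × 10⁻⁴/2.3 × 10⁻⁴)·(+0.48) = 7.118 °C.
Cooling required: 8.0 − (7.118) = 0.882 °C.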